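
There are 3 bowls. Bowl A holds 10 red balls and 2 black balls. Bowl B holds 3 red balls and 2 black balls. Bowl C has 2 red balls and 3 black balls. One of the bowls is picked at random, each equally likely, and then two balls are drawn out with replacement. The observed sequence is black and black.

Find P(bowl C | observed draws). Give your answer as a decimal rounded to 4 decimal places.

Under each hypothesis, the probability of the observed sequence is: P(data | bowl A) = (2/12)(2/12) = 0.027778; P(data | bowl B) = (2/5)(2/5) = 0.16; P(data | bowl C) = (3/5)(3/5) = 0.36.
Weighting by the prior gives 1/3 · 0.027778 = 0.0092593, 1/3 · 0.16 = 0.053333, 1/3 · 0.36 = 0.12; with total 0.18259.
Hence P(bowl C | data) = (0.12) / (0.18259) = 0.6572.

0.6572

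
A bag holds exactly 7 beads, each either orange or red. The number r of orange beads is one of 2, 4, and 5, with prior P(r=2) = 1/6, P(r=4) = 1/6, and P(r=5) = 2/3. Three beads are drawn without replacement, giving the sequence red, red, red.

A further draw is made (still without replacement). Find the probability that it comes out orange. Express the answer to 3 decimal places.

0.545

Compute the likelihood of the observed sequence for each case: P(data | r = 2) = (5/7)(4/6)(3/5) = 2/7; P(data | r = 4) = (3/7)(2/6)(1/5) = 1/35; P(data | r = 5) = (2/7)(1/6)(0/5) = 0.
The prior-weighted likelihoods are 1/6 · 2/7 = 1/21, 1/6 · 1/35 = 1/210, 2/3 · 0 = 0; summing to 11/210.
Normalising, the posterior is P(r = 2 | data) = 10/11, P(r = 4 | data) = 1/11, P(r = 5 | data) = 0.
Averaging over the posterior, P(orange next | data) = (1/2)(10/11) + (1)(1/11) = 6/11.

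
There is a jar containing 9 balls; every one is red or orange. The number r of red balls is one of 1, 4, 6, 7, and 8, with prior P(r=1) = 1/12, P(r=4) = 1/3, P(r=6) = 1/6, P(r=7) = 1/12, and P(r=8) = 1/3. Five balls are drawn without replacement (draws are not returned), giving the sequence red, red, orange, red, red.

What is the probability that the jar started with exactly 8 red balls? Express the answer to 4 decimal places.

Compute the likelihood of the observed sequence for each case: P(data | r = 1) = (1/9)(0/8) = 0; P(data | r = 4) = (4/9)(3/8)(5/7)(2/6)(1/5) = 1/126; P(data | r = 6) = (6/9)(5/8)(3/7)(4/6)(3/5) = 1/14; P(data | r = 7) = (7/9)(6/8)(2/7)(5/6)(4/5) = 1/9; P(data | r = 8) = (8/9)(7/8)(1/7)(6/6)(5/5) = 1/9.
The prior-weighted likelihoods are 1/12 · 0 = 0, 1/3 · 1/126 = 1/378, 1/6 · 1/14 = 1/84, 1/12 · 1/9 = 1/108, 1/3 · 1/9 = 1/27; summing to 23/378.
Hence P(r = 8 | data) = (1/27) / (23/378) = 14/23.

0.6087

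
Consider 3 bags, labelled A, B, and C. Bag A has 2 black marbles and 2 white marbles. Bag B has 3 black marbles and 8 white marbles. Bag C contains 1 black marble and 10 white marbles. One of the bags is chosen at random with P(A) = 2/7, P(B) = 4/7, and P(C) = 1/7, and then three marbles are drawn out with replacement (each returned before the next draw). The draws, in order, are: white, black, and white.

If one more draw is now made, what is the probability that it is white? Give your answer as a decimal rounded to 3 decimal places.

0.679

The likelihood of the observed sequence under each hypothesis: P(data | bag A) = (2/4)(2/4)(2/4) = 0.125; P(data | bag B) = (8/11)(3/11)(8/11) = 0.14425; P(data | bag C) = (10/11)(1/11)(10/11) = 0.075131.
The prior-weighted likelihoods are 2/7 · 0.125 = 0.035714, 4/7 · 0.14425 = 0.08243, 1/7 · 0.075131 = 0.010733; with total 0.12888.
Normalising, the posterior is P(bag A | data) = 0.27712, P(bag B | data) = 0.6396, P(bag C | data) = 0.083281.
Averaging over the posterior, P(white next | data) = (1/2)(0.27712) + (8/11)(0.6396) + (10/11)(0.083281) = 0.67943.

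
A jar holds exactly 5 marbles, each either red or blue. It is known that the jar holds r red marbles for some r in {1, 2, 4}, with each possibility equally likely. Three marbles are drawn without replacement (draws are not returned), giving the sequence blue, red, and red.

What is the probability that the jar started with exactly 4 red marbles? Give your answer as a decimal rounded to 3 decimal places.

0.667

The likelihood of the observed sequence under each hypothesis: P(data | r = 1) = (4/5)(1/4)(0/3) = 0; P(data | r = 2) = (3/5)(2/4)(1/3) = 1/10; P(data | r = 4) = (1/5)(4/4)(3/3) = 1/5.
Weighting by the prior gives 1/3 · 0 = 0, 1/3 · 1/10 = 1/30, 1/3 · 1/5 = 1/15; with total 1/10.
So P(r = 4 | data) = (1/15) / (1/10) = 2/3.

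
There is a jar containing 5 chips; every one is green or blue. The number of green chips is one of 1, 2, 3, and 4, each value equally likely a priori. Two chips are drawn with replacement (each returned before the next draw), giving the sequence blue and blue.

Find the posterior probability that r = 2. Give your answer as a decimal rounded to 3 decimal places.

Under each hypothesis, the probability of the observed sequence is: P(data | r = 1) = (4/5)(4/5) = 16/25; P(data | r = 2) = (3/5)(3/5) = 9/25; P(data | r = 3) = (2/5)(2/5) = 4/25; P(data | r = 4) = (1/5)(1/5) = 1/25.
The prior-weighted likelihoods are 1/4 · 16/25 = 4/25, 1/4 · 9/25 = 9/100, 1/4 · 4/25 = 1/25, 1/4 · 1/25 = 1/100; these sum to 3/10.
So P(r = 2 | data) = (9/100) / (3/10) = 3/10.

0.300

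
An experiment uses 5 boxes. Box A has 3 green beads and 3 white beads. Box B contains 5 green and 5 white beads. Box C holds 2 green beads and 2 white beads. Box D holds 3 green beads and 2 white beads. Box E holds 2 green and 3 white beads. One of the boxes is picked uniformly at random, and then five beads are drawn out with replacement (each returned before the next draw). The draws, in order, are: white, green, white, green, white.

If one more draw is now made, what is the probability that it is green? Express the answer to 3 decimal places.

0.492

Compute the likelihood of the observed sequence for each case: P(data | box A) = (3/6)(3/6)(3/6)(3/6)(3/6) = 0.03125; P(data | box B) = (5/10)(5/10)(5/10)(5/10)(5/10) = 0.03125; P(data | box C) = (2/4)(2/4)(2/4)(2/4)(2/4) = 0.03125; P(data | box D) = (2/5)(3/5)(2/5)(3/5)(2/5) = 0.02304; P(data | box E) = (3/5)(2/5)(3/5)(2/5)(3/5) = 0.03456.
The prior-weighted likelihoods are 1/5 · 0.03125 = 0.00625, 1/5 · 0.03125 = 0.00625, 1/5 · 0.03125 = 0.00625, 1/5 · 0.02304 = 0.004608, 1/5 · 0.03456 = 0.006912; with total 0.03027.
Normalising, the posterior is P(box A | data) = 0.20648, P(box B | data) = 0.20648, P(box C | data) = 0.20648, P(box D | data) = 0.15223, P(box E | data) = 0.22834.
So P(green next | data) = Σ P(green next | H) P(H | data) = (1/2)(0.20648) + (1/2)(0.20648) + (1/2)(0.20648) + (3/5)(0.15223) + (2/5)(0.22834) = 0.49239.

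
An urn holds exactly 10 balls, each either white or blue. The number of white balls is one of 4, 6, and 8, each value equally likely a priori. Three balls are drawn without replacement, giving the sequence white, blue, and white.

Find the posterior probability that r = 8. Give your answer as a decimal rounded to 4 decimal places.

For each hypothesis, P(data | H) works out to: P(data | r = 4) = (4/10)(6/9)(3/8) = 1/10; P(data | r = 6) = (6/10)(4/9)(5/8) = 1/6; P(data | r = 8) = (8/10)(2/9)(7/8) = 7/45.
Weighting by the prior gives 1/3 · 1/10 = 1/30, 1/3 · 1/6 = 1/18, 1/3 · 7/45 = 7/135; with total 19/135.
By Bayes' rule, P(r = 8 | data) = (7/135) / (19/135) = 7/19.

0.3684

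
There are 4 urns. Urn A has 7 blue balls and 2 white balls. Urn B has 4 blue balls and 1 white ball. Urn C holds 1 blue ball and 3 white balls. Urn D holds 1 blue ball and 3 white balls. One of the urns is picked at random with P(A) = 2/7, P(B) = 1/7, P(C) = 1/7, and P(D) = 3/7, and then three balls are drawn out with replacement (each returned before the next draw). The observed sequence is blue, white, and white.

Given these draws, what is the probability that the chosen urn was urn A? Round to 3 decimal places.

The likelihood of the observed sequence under each hypothesis: P(data | urn A) = (7/9)(2/9)(2/9) = 0.038409; P(data | urn B) = (4/5)(1/5)(1/5) = 0.032; P(data | urn C) = (1/4)(3/4)(3/4) = 0.14062; P(data | urn D) = (1/4)(3/4)(3/4) = 0.14062.
Weighting by the prior gives 2/7 · 0.038409 = 0.010974, 1/7 · 0.032 = 0.0045714, 1/7 · 0.14062 = 0.020089, 3/7 · 0.14062 = 0.060268; these sum to 0.095903.
Hence P(urn A | data) = (0.010974) / (0.095903) = 0.11443.

0.114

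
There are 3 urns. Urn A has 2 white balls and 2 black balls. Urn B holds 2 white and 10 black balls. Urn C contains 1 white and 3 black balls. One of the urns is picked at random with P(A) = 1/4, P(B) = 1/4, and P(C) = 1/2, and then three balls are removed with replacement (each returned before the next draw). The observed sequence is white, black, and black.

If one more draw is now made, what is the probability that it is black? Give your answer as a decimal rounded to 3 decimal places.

0.709

Under each hypothesis, the probability of the observed sequence is: P(data | urn A) = (2/4)(2/4)(2/4) = 0.125; P(data | urn B) = (2/12)(10/12)(10/12) = 0.11574; P(data | urn C) = (1/4)(3/4)(3/4) = 0.14062.
Multiplying each by its prior: 1/4 · 0.125 = 0.03125, 1/4 · 0.11574 = 0.028935, 1/2 · 0.14062 = 0.070312; summing to 0.1305.
The posterior is then P(urn A | data) = 0.23947, P(urn B | data) = 0.22173, P(urn C | data) = 0.5388.
The predictive probability is P(black next | data) = (1/2)(0.23947) + (5/6)(0.22173) + (3/4)(0.5388) = 0.70861.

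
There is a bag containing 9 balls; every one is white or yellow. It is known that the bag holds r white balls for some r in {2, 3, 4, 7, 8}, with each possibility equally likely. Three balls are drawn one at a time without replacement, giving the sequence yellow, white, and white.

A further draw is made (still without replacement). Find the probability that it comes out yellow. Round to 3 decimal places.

0.392

Under each hypothesis, the probability of the observed sequence is: P(data | r = 2) = (7/9)(2/8)(1/7) = 1/36; P(data | r = 3) = (6/9)(3/8)(2/7) = 1/14; P(data | r = 4) = (5/9)(4/8)(3/7) = 5/42; P(data | r = 7) = (2/9)(7/8)(6/7) = 1/6; P(data | r = 8) = (1/9)(8/8)(7/7) = 1/9.
Weighting by the prior gives 1/5 · 1/36 = 1/180, 1/5 · 1/14 = 1/70, 1/5 · 5/42 = 1/42, 1/5 · 1/6 = 1/30, 1/5 · 1/9 = 1/45; these sum to 25/252.
Normalising, the posterior is P(r = 2 | data) = 7/125, P(r = 3 | data) = 18/125, P(r = 4 | data) = 6/25, P(r = 7 | data) = 42/125, P(r = 8 | data) = 28/125.
The predictive probability is P(yellow next | data) = (1)(7/125) + (5/6)(18/125) + (2/3)(6/25) + (1/6)(42/125) + (0)(28/125) = 49/125.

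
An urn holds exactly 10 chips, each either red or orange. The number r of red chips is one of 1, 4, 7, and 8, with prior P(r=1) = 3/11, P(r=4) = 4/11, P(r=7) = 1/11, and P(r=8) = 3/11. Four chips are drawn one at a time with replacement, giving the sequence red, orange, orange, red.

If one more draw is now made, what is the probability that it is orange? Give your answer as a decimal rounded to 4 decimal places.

Under each hypothesis, the probability of the observed sequence is: P(data | r = 1) = (1/10)(9/10)(9/10)(1/10) = 0.0081; P(data | r = 4) = (4/10)(6/10)(6/10)(4/10) = 0.0576; P(data | r = 7) = (7/10)(3/10)(3/10)(7/10) = 0.0441; P(data | r = 8) = (8/10)(2/10)(2/10)(8/10) = 0.0256.
The prior-weighted likelihoods are 3/11 · 0.0081 = 0.0022091, 4/11 · 0.0576 = 0.020945, 1/11 · 0.0441 = 0.0040091, 3/11 · 0.0256 = 0.0069818; these sum to 0.034145.
Normalising, the posterior is P(r = 1 | data) = 0.064696, P(r = 4 | data) = 0.61342, P(r = 7 | data) = 0.11741, P(r = 8 | data) = 0.20447.
The predictive probability is P(orange next | data) = (9/10)(0.064696) + (3/5)(0.61342) + (3/10)(0.11741) + (1/5)(0.20447) = 0.5024.

0.5024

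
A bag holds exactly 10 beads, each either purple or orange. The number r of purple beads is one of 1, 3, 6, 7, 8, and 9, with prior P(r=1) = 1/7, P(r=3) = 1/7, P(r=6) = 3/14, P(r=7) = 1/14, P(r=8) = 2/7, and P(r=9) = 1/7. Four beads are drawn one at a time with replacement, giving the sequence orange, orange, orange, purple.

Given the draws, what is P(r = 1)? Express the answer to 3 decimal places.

Compute the likelihood of the observed sequence for each case: P(data | r = 1) = (9/10)(9/10)(9/10)(1/10) = 0.0729; P(data | r = 3) = (7/10)(7/10)(7/10)(3/10) = 0.1029; P(data | r = 6) = (4/10)(4/10)(4/10)(6/10) = 0.0384; P(data | r = 7) = (3/10)(3/10)(3/10)(7/10) = 0.0189; P(data | r = 8) = (2/10)(2/10)(2/10)(8/10) = 0.0064; P(data | r = 9) = (1/10)(1/10)(1/10)(9/10) = 0.0009.
Weighting by the prior gives 1/7 · 0.0729 = 0.010414, 1/7 · 0.1029 = 0.0147, 3/14 · 0.0384 = 0.0082286, 1/14 · 0.0189 = 0.00135, 2/7 · 0.0064 = 0.0018286, 1/7 · 0.0009 = 0.00012857; summing to 0.03665.
By Bayes' rule, P(r = 1 | data) = (0.010414) / (0.03665) = 0.28416.

0.284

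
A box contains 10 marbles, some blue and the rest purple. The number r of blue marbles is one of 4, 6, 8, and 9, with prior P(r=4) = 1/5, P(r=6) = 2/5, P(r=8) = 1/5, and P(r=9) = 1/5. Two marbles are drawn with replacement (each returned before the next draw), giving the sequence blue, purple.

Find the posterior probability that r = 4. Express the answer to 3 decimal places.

Compute the likelihood of the observed sequence for each case: P(data | r = 4) = (4/10)(6/10) = 6/25; P(data | r = 6) = (6/10)(4/10) = 6/25; P(data | r = 8) = (8/10)(2/10) = 4/25; P(data | r = 9) = (9/10)(1/10) = 9/100.
Multiplying each by its prior: 1/5 · 6/25 = 6/125, 2/5 · 6/25 = 12/125, 1/5 · 4/25 = 4/125, 1/5 · 9/100 = 9/500; these sum to 97/500.
So P(r = 4 | data) = (6/125) / (97/500) = 24/97.

0.247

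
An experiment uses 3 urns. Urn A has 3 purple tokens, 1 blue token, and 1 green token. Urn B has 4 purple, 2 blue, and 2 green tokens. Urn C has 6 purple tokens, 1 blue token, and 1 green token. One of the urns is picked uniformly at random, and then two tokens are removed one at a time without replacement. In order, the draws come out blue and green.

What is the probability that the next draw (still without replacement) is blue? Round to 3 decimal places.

0.085

For each hypothesis, P(data | H) works out to: P(data | urn A) = (1/5)(1/4) = 1/20; P(data | urn B) = (2/8)(2/7) = 1/14; P(data | urn C) = (1/8)(1/7) = 1/56.
Weighting by the prior gives 1/3 · 1/20 = 1/60, 1/3 · 1/14 = 1/42, 1/3 · 1/56 = 1/168; with total 13/280.
Dividing through by the total gives posterior P(urn A | data) = 14/39, P(urn B | data) = 20/39, P(urn C | data) = 5/39.
So P(blue next | data) = Σ P(blue next | H) P(H | data) = (0)(14/39) + (1/6)(20/39) + (0)(5/39) = 10/117.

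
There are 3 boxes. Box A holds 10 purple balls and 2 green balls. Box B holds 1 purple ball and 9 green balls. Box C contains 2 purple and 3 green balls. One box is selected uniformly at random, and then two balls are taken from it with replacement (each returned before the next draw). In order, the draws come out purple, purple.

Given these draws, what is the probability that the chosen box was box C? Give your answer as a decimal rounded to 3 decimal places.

For each hypothesis, P(data | H) works out to: P(data | box A) = (10/12)(10/12) = 0.69444; P(data | box B) = (1/10)(1/10) = 0.01; P(data | box C) = (2/5)(2/5) = 0.16.
Multiplying each by its prior: 1/3 · 0.69444 = 0.23148, 1/3 · 0.01 = 0.0033333, 1/3 · 0.16 = 0.053333; these sum to 0.28815.
By Bayes' rule, P(box C | data) = (0.053333) / (0.28815) = 0.18509.

0.185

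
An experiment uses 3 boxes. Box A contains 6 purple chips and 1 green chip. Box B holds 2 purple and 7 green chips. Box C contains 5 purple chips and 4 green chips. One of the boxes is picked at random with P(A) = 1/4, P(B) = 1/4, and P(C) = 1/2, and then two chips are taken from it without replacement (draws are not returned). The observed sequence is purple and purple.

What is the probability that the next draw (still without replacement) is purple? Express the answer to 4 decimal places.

Compute the likelihood of the observed sequence for each case: P(data | box A) = (6/7)(5/6) = 5/7; P(data | box B) = (2/9)(1/8) = 1/36; P(data | box C) = (5/9)(4/8) = 5/18.
The prior-weighted likelihoods are 1/4 · 5/7 = 5/28, 1/4 · 1/36 = 1/144, 1/2 · 5/18 = 5/36; these sum to 109/336.
The posterior is then P(box A | data) = 60/109, P(box B | data) = 7/327, P(box C | data) = 140/327.
Averaging over the posterior, P(purple next | data) = (4/5)(60/109) + (0)(7/327) + (3/7)(140/327) = 68/109.

0.6239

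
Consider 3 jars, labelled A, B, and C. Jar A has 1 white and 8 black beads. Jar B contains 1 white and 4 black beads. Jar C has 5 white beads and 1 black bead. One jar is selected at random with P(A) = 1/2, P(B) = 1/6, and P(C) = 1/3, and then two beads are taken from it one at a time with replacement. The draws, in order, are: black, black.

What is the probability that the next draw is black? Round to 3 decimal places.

The likelihood of the observed sequence under each hypothesis: P(data | jar A) = (8/9)(8/9) = 0.79012; P(data | jar B) = (4/5)(4/5) = 0.64; P(data | jar C) = (1/6)(1/6) = 0.027778.
Weighting by the prior gives 1/2 · 0.79012 = 0.39506, 1/6 · 0.64 = 0.10667, 1/3 · 0.027778 = 0.0092593; summing to 0.51099.
Normalising, the posterior is P(jar A | data) = 0.77313, P(jar B | data) = 0.20875, P(jar C | data) = 0.01812.
Averaging over the posterior, P(black next | data) = (8/9)(0.77313) + (4/5)(0.20875) + (1/6)(0.01812) = 0.85725.

0.857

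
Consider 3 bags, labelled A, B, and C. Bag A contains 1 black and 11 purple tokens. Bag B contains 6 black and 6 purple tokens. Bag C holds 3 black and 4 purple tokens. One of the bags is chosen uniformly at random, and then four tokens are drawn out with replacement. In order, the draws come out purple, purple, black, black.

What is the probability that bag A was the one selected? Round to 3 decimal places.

0.045

The likelihood of the observed sequence under each hypothesis: P(data | bag A) = (11/12)(11/12)(1/12)(1/12) = 0.0058353; P(data | bag B) = (6/12)(6/12)(6/12)(6/12) = 0.0625; P(data | bag C) = (4/7)(4/7)(3/7)(3/7) = 0.059975.
Multiplying each by its prior: 1/3 · 0.0058353 = 0.0019451, 1/3 · 0.0625 = 0.020833, 1/3 · 0.059975 = 0.019992; summing to 0.04277.
Therefore the posterior P(bag A | data) = (0.0019451) / (0.04277) = 0.045478.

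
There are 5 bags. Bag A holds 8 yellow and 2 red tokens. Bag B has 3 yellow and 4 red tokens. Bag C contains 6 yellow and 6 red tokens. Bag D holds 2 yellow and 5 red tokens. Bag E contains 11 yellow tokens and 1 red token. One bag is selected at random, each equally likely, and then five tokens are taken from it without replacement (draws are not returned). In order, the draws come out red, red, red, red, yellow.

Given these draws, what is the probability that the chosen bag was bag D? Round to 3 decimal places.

The likelihood of the observed sequence under each hypothesis: P(data | bag A) = (2/10)(1/9)(0/8) = 0; P(data | bag B) = (4/7)(3/6)(2/5)(1/4)(3/3) = 0.028571; P(data | bag C) = (6/12)(5/11)(4/10)(3/9)(6/8) = 0.022727; P(data | bag D) = (5/7)(4/6)(3/5)(2/4)(2/3) = 0.095238; P(data | bag E) = (1/12)(0/11) = 0.
Weighting by the prior gives 1/5 · 0 = 0, 1/5 · 0.028571 = 0.0057143, 1/5 · 0.022727 = 0.0045455, 1/5 · 0.095238 = 0.019048, 1/5 · 0 = 0; with total 0.029307.
By Bayes' rule, P(bag D | data) = (0.019048) / (0.029307) = 0.64993.

0.650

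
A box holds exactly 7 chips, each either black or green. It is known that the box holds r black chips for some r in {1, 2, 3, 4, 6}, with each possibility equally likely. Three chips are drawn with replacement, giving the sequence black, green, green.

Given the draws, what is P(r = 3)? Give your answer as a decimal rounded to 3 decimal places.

0.273

For each hypothesis, P(data | H) works out to: P(data | r = 1) = (1/7)(6/7)(6/7) = 0.10496; P(data | r = 2) = (2/7)(5/7)(5/7) = 0.14577; P(data | r = 3) = (3/7)(4/7)(4/7) = 0.13994; P(data | r = 4) = (4/7)(3/7)(3/7) = 0.10496; P(data | r = 6) = (6/7)(1/7)(1/7) = 0.017493.
Weighting by the prior gives 1/5 · 0.10496 = 0.020991, 1/5 · 0.14577 = 0.029155, 1/5 · 0.13994 = 0.027988, 1/5 · 0.10496 = 0.020991, 1/5 · 0.017493 = 0.0034985; with total 0.10262.
By Bayes' rule, P(r = 3 | data) = (0.027988) / (0.10262) = 0.27273.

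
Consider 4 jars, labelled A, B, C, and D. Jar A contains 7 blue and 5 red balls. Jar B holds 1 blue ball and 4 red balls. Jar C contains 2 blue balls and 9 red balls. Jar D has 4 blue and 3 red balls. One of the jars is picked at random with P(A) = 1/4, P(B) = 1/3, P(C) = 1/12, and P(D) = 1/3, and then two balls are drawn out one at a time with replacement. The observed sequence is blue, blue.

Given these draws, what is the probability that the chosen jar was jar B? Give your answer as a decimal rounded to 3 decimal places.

0.063

The likelihood of the observed sequence under each hypothesis: P(data | jar A) = (7/12)(7/12) = 0.34028; P(data | jar B) = (1/5)(1/5) = 0.04; P(data | jar C) = (2/11)(2/11) = 0.033058; P(data | jar D) = (4/7)(4/7) = 0.32653.
The prior-weighted likelihoods are 1/4 · 0.34028 = 0.085069, 1/3 · 0.04 = 0.013333, 1/12 · 0.033058 = 0.0027548, 1/3 · 0.32653 = 0.10884; these sum to 0.21.
Hence P(jar B | data) = (0.013333) / (0.21) = 0.063492.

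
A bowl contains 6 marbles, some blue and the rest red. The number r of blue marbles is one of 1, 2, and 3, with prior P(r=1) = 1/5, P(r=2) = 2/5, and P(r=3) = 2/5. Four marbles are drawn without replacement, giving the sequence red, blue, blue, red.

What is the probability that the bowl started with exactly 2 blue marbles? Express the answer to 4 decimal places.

The likelihood of the observed sequence under each hypothesis: P(data | r = 1) = (5/6)(1/5)(0/4) = 0; P(data | r = 2) = (4/6)(2/5)(1/4)(3/3) = 1/15; P(data | r = 3) = (3/6)(3/5)(2/4)(2/3) = 1/10.
The prior-weighted likelihoods are 1/5 · 0 = 0, 2/5 · 1/15 = 2/75, 2/5 · 1/10 = 1/25; with total 1/15.
Hence P(r = 2 | data) = (2/75) / (1/15) = 2/5.

0.4000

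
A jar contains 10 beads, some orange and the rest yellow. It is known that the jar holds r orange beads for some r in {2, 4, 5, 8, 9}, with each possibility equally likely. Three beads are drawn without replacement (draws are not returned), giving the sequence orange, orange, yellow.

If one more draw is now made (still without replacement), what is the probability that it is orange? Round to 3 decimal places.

0.622

The likelihood of the observed sequence under each hypothesis: P(data | r = 2) = (2/10)(1/9)(8/8) = 1/45; P(data | r = 4) = (4/10)(3/9)(6/8) = 1/10; P(data | r = 5) = (5/10)(4/9)(5/8) = 5/36; P(data | r = 8) = (8/10)(7/9)(2/8) = 7/45; P(data | r = 9) = (9/10)(8/9)(1/8) = 1/10.
Multiplying each by its prior: 1/5 · 1/45 = 1/225, 1/5 · 1/10 = 1/50, 1/5 · 5/36 = 1/36, 1/5 · 7/45 = 7/225, 1/5 · 1/10 = 1/50; summing to 31/300.
Dividing through by the total gives posterior P(r = 2 | data) = 4/93, P(r = 4 | data) = 6/31, P(r = 5 | data) = 25/93, P(r = 8 | data) = 28/93, P(r = 9 | data) = 6/31.
The predictive probability is P(orange next | data) = (0)(4/93) + (2/7)(6/31) + (3/7)(25/93) + (6/7)(28/93) + (1)(6/31) = 135/217.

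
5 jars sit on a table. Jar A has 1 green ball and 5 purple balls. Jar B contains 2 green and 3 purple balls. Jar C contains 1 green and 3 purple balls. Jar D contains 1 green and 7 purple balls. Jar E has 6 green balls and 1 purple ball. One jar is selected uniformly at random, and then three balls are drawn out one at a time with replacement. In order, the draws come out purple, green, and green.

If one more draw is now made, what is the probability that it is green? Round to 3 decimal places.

Compute the likelihood of the observed sequence for each case: P(data | jar A) = (5/6)(1/6)(1/6) = 0.023148; P(data | jar B) = (3/5)(2/5)(2/5) = 0.096; P(data | jar C) = (3/4)(1/4)(1/4) = 0.046875; P(data | jar D) = (7/8)(1/8)(1/8) = 0.013672; P(data | jar E) = (1/7)(6/7)(6/7) = 0.10496.
The prior-weighted likelihoods are 1/5 · 0.023148 = 0.0046296, 1/5 · 0.096 = 0.0192, 1/5 · 0.046875 = 0.009375, 1/5 · 0.013672 = 0.0027344, 1/5 · 0.10496 = 0.020991; with total 0.05693.
Normalising, the posterior is P(jar A | data) = 0.081321, P(jar B | data) = 0.33725, P(jar C | data) = 0.16468, P(jar D | data) = 0.04803, P(jar E | data) = 0.36872.
So P(green next | data) = Σ P(green next | H) P(H | data) = (1/6)(0.081321) + (2/5)(0.33725) + (1/4)(0.16468) + (1/8)(0.04803) + (6/7)(0.36872) = 0.51167.

0.512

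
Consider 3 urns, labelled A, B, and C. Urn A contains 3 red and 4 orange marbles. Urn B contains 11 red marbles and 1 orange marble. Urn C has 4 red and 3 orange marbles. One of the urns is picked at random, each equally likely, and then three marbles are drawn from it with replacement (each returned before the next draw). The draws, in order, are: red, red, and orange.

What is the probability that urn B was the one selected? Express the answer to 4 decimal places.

For each hypothesis, P(data | H) works out to: P(data | urn A) = (3/7)(3/7)(4/7) = 0.10496; P(data | urn B) = (11/12)(11/12)(1/12) = 0.070023; P(data | urn C) = (4/7)(4/7)(3/7) = 0.13994.
The prior-weighted likelihoods are 1/3 · 0.10496 = 0.034985, 1/3 · 0.070023 = 0.023341, 1/3 · 0.13994 = 0.046647; summing to 0.10497.
By Bayes' rule, P(urn B | data) = (0.023341) / (0.10497) = 0.22235.

0.2224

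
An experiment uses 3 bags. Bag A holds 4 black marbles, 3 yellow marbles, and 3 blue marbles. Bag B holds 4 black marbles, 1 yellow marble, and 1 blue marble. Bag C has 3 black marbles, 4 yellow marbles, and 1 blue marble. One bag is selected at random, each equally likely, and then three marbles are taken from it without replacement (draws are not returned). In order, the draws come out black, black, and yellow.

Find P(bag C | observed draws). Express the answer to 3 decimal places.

The likelihood of the observed sequence under each hypothesis: P(data | bag A) = (4/10)(3/9)(3/8) = 1/20; P(data | bag B) = (4/6)(3/5)(1/4) = 1/10; P(data | bag C) = (3/8)(2/7)(4/6) = 1/14.
Multiplying each by its prior: 1/3 · 1/20 = 1/60, 1/3 · 1/10 = 1/30, 1/3 · 1/14 = 1/42; with total 31/420.
Therefore the posterior P(bag C | data) = (1/42) / (31/420) = 10/31.

0.323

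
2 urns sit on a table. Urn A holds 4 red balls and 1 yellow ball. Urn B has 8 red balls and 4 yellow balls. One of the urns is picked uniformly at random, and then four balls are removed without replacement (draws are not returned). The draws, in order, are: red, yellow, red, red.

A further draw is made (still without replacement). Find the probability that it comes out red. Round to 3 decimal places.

0.865

Compute the likelihood of the observed sequence for each case: P(data | urn A) = (4/5)(1/4)(3/3)(2/2) = 1/5; P(data | urn B) = (8/12)(4/11)(7/10)(6/9) = 56/495.
Weighting by the prior gives 1/2 · 1/5 = 1/10, 1/2 · 56/495 = 28/495; summing to 31/198.
Dividing through by the total gives posterior P(urn A | data) = 99/155, P(urn B | data) = 56/155.
The predictive probability is P(red next | data) = (1)(99/155) + (5/8)(56/155) = 134/155.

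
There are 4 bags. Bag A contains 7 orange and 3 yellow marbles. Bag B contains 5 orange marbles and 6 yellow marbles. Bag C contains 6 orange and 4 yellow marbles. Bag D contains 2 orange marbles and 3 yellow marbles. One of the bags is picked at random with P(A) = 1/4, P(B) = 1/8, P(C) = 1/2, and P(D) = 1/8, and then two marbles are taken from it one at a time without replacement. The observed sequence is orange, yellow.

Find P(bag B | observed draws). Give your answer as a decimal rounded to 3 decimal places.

0.129

The likelihood of the observed sequence under each hypothesis: P(data | bag A) = (7/10)(3/9) = 7/30; P(data | bag B) = (5/11)(6/10) = 3/11; P(data | bag C) = (6/10)(4/9) = 4/15; P(data | bag D) = (2/5)(3/4) = 3/10.
Weighting by the prior gives 1/4 · 7/30 = 7/120, 1/8 · 3/11 = 3/88, 1/2 · 4/15 = 2/15, 1/8 · 3/10 = 3/80; these sum to 139/528.
So P(bag B | data) = (3/88) / (139/528) = 18/139.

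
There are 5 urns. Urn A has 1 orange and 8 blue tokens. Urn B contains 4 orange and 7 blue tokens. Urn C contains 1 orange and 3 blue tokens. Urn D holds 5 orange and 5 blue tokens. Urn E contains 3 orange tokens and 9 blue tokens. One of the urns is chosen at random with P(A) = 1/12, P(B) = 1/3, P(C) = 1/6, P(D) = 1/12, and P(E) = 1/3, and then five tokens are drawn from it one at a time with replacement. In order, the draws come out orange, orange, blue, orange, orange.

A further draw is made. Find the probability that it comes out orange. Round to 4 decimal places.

0.3875

Compute the likelihood of the observed sequence for each case: P(data | urn A) = (1/9)(1/9)(8/9)(1/9)(1/9) = 0.00013548; P(data | urn B) = (4/11)(4/11)(7/11)(4/11)(4/11) = 0.011127; P(data | urn C) = (1/4)(1/4)(3/4)(1/4)(1/4) = 0.0029297; P(data | urn D) = (5/10)(5/10)(5/10)(5/10)(5/10) = 0.03125; P(data | urn E) = (3/12)(3/12)(9/12)(3/12)(3/12) = 0.0029297.
Multiplying each by its prior: 1/12 · 0.00013548 = 1.129e-05, 1/3 · 0.011127 = 0.003709, 1/6 · 0.0029297 = 0.00048828, 1/12 · 0.03125 = 0.0026042, 1/3 · 0.0029297 = 0.00097656; summing to 0.0077893.
Dividing through by the total gives posterior P(urn A | data) = 0.0014494, P(urn B | data) = 0.47616, P(urn C | data) = 0.062686, P(urn D | data) = 0.33433, P(urn E | data) = 0.12537.
So P(orange next | data) = Σ P(orange next | H) P(H | data) = (1/9)(0.0014494) + (4/11)(0.47616) + (1/4)(0.062686) + (1/2)(0.33433) + (1/4)(0.12537) = 0.38749.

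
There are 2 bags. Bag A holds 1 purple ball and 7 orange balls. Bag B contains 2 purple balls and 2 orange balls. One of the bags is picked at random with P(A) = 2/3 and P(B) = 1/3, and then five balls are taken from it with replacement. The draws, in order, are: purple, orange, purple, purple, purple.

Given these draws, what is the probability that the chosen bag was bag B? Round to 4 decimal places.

0.9865

Compute the likelihood of the observed sequence for each case: P(data | bag A) = (1/8)(7/8)(1/8)(1/8)(1/8) = 0.00021362; P(data | bag B) = (2/4)(2/4)(2/4)(2/4)(2/4) = 0.03125.
The prior-weighted likelihoods are 2/3 · 0.00021362 = 0.00014242, 1/3 · 0.03125 = 0.010417; summing to 0.010559.
By Bayes' rule, P(bag B | data) = (0.010417) / (0.010559) = 0.98651.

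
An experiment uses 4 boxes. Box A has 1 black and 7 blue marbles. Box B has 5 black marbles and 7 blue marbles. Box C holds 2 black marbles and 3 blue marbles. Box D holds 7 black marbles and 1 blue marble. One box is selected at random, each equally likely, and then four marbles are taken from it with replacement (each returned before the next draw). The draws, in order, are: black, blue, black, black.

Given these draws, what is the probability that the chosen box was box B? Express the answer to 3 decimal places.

Under each hypothesis, the probability of the observed sequence is: P(data | box A) = (1/8)(7/8)(1/8)(1/8) = 0.001709; P(data | box B) = (5/12)(7/12)(5/12)(5/12) = 0.042197; P(data | box C) = (2/5)(3/5)(2/5)(2/5) = 0.0384; P(data | box D) = (7/8)(1/8)(7/8)(7/8) = 0.08374.
The prior-weighted likelihoods are 1/4 · 0.001709 = 0.00042725, 1/4 · 0.042197 = 0.010549, 1/4 · 0.0384 = 0.0096, 1/4 · 0.08374 = 0.020935; with total 0.041512.
Therefore the posterior P(box B | data) = (0.010549) / (0.041512) = 0.25413.

0.254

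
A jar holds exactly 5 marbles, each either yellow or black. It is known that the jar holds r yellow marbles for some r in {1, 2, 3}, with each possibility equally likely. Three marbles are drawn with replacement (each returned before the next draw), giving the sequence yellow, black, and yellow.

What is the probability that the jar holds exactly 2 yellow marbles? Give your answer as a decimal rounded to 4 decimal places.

For each hypothesis, P(data | H) works out to: P(data | r = 1) = (1/5)(4/5)(1/5) = 4/125; P(data | r = 2) = (2/5)(3/5)(2/5) = 12/125; P(data | r = 3) = (3/5)(2/5)(3/5) = 18/125.
The prior-weighted likelihoods are 1/3 · 4/125 = 4/375, 1/3 · 12/125 = 4/125, 1/3 · 18/125 = 6/125; summing to 34/375.
Hence P(r = 2 | data) = (4/125) / (34/375) = 6/17.

0.3529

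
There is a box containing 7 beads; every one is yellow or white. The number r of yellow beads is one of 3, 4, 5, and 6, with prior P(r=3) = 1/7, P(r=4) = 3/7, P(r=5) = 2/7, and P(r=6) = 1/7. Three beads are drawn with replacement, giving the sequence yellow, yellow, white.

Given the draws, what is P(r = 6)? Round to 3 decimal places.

The likelihood of the observed sequence under each hypothesis: P(data | r = 3) = (3/7)(3/7)(4/7) = 0.10496; P(data | r = 4) = (4/7)(4/7)(3/7) = 0.13994; P(data | r = 5) = (5/7)(5/7)(2/7) = 0.14577; P(data | r = 6) = (6/7)(6/7)(1/7) = 0.10496.
Multiplying each by its prior: 1/7 · 0.10496 = 0.014994, 3/7 · 0.13994 = 0.059975, 2/7 · 0.14577 = 0.041649, 1/7 · 0.10496 = 0.014994; with total 0.13161.
Hence P(r = 6 | data) = (0.014994) / (0.13161) = 0.11392.

0.114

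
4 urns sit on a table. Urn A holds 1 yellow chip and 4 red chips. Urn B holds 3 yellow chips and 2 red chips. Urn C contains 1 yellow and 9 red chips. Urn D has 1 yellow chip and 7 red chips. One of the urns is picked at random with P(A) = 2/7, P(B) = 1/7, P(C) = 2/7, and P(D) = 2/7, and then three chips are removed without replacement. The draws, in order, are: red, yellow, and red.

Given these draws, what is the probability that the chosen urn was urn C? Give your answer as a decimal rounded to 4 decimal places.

0.2105

Under each hypothesis, the probability of the observed sequence is: P(data | urn A) = (4/5)(1/4)(3/3) = 1/5; P(data | urn B) = (2/5)(3/4)(1/3) = 1/10; P(data | urn C) = (9/10)(1/9)(8/8) = 1/10; P(data | urn D) = (7/8)(1/7)(6/6) = 1/8.
Multiplying each by its prior: 2/7 · 1/5 = 2/35, 1/7 · 1/10 = 1/70, 2/7 · 1/10 = 1/35, 2/7 · 1/8 = 1/28; with total 19/140.
By Bayes' rule, P(urn C | data) = (1/35) / (19/140) = 4/19.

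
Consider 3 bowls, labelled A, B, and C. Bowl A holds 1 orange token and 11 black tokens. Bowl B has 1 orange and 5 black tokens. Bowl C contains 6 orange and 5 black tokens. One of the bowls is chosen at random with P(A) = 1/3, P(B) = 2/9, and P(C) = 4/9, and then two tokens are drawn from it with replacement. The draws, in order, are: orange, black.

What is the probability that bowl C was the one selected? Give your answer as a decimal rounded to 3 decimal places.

0.662

The likelihood of the observed sequence under each hypothesis: P(data | bowl A) = (1/12)(11/12) = 0.076389; P(data | bowl B) = (1/6)(5/6) = 0.13889; P(data | bowl C) = (6/11)(5/11) = 0.24793.
The prior-weighted likelihoods are 1/3 · 0.076389 = 0.025463, 2/9 · 0.13889 = 0.030864, 4/9 · 0.24793 = 0.11019; summing to 0.16652.
Hence P(bowl C | data) = (0.11019) / (0.16652) = 0.66174.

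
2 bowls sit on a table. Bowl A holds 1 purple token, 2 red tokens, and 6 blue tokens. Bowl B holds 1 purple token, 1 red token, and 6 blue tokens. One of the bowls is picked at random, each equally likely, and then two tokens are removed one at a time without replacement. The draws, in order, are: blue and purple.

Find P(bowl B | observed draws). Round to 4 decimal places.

The likelihood of the observed sequence under each hypothesis: P(data | bowl A) = (6/9)(1/8) = 1/12; P(data | bowl B) = (6/8)(1/7) = 3/28.
The prior-weighted likelihoods are 1/2 · 1/12 = 1/24, 1/2 · 3/28 = 3/56; these sum to 2/21.
Hence P(bowl B | data) = (3/56) / (2/21) = 9/16.

0.5625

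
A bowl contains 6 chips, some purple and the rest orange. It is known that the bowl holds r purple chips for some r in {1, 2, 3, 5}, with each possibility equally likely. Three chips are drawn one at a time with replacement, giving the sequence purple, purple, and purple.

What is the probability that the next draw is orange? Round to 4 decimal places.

0.2516

Under each hypothesis, the probability of the observed sequence is: P(data | r = 1) = (1/6)(1/6)(1/6) = 1/216; P(data | r = 2) = (2/6)(2/6)(2/6) = 1/27; P(data | r = 3) = (3/6)(3/6)(3/6) = 1/8; P(data | r = 5) = (5/6)(5/6)(5/6) = 125/216.
Multiplying each by its prior: 1/4 · 1/216 = 1/864, 1/4 · 1/27 = 1/108, 1/4 · 1/8 = 1/32, 1/4 · 125/216 = 125/864; with total 161/864.
Normalising, the posterior is P(r = 1 | data) = 1/161, P(r = 2 | data) = 8/161, P(r = 3 | data) = 27/161, P(r = 5 | data) = 125/161.
The predictive probability is P(orange next | data) = (5/6)(1/161) + (2/3)(8/161) + (1/2)(27/161) + (1/6)(125/161) = 81/322.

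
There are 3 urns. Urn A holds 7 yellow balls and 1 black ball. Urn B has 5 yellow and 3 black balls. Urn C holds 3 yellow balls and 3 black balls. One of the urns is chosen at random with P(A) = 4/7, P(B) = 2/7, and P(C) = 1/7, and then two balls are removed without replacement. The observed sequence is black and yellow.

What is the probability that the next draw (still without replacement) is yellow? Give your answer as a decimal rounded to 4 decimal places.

Under each hypothesis, the probability of the observed sequence is: P(data | urn A) = (1/8)(7/7) = 1/8; P(data | urn B) = (3/8)(5/7) = 15/56; P(data | urn C) = (3/6)(3/5) = 3/10.
Weighting by the prior gives 4/7 · 1/8 = 1/14, 2/7 · 15/56 = 15/196, 1/7 · 3/10 = 3/70; with total 187/980.
Dividing through by the total gives posterior P(urn A | data) = 70/187, P(urn B | data) = 75/187, P(urn C | data) = 42/187.
Averaging over the posterior, P(yellow next | data) = (1)(70/187) + (2/3)(75/187) + (1/2)(42/187) = 141/187.

0.7540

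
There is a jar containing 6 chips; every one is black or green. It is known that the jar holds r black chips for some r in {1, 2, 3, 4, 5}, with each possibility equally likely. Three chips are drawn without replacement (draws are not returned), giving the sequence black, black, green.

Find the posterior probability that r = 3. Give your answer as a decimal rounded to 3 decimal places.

0.257

The likelihood of the observed sequence under each hypothesis: P(data | r = 1) = (1/6)(0/5) = 0; P(data | r = 2) = (2/6)(1/5)(4/4) = 1/15; P(data | r = 3) = (3/6)(2/5)(3/4) = 3/20; P(data | r = 4) = (4/6)(3/5)(2/4) = 1/5; P(data | r = 5) = (5/6)(4/5)(1/4) = 1/6.
Multiplying each by its prior: 1/5 · 0 = 0, 1/5 · 1/15 = 1/75, 1/5 · 3/20 = 3/100, 1/5 · 1/5 = 1/25, 1/5 · 1/6 = 1/30; these sum to 7/60.
Therefore the posterior P(r = 3 | data) = (3/100) / (7/60) = 9/35.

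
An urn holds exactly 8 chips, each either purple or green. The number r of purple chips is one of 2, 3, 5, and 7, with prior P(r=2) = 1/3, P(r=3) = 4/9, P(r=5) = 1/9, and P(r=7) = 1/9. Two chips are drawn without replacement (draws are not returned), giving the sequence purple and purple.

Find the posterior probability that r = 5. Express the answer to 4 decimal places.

0.2174

For each hypothesis, P(data | H) works out to: P(data | r = 2) = (2/8)(1/7) = 1/28; P(data | r = 3) = (3/8)(2/7) = 3/28; P(data | r = 5) = (5/8)(4/7) = 5/14; P(data | r = 7) = (7/8)(6/7) = 3/4.
Multiplying each by its prior: 1/3 · 1/28 = 1/84, 4/9 · 3/28 = 1/21, 1/9 · 5/14 = 5/126, 1/9 · 3/4 = 1/12; these sum to 23/126.
By Bayes' rule, P(r = 5 | data) = (5/126) / (23/126) = 5/23.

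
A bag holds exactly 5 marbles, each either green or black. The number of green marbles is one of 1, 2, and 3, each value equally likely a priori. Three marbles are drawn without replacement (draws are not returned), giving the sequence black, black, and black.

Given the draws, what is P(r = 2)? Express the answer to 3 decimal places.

The likelihood of the observed sequence under each hypothesis: P(data | r = 1) = (4/5)(3/4)(2/3) = 2/5; P(data | r = 2) = (3/5)(2/4)(1/3) = 1/10; P(data | r = 3) = (2/5)(1/4)(0/3) = 0.
The prior-weighted likelihoods are 1/3 · 2/5 = 2/15, 1/3 · 1/10 = 1/30, 1/3 · 0 = 0; with total 1/6.
So P(r = 2 | data) = (1/30) / (1/6) = 1/5.

0.200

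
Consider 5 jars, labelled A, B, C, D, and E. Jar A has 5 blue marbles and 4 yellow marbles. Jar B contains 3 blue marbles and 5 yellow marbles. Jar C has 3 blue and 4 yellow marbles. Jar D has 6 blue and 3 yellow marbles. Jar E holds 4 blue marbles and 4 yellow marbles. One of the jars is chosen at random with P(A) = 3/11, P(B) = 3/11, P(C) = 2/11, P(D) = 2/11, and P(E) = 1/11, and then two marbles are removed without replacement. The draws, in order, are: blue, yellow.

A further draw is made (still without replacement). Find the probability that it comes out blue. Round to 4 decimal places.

0.4918

For each hypothesis, P(data | H) works out to: P(data | jar A) = (5/9)(4/8) = 0.27778; P(data | jar B) = (3/8)(5/7) = 0.26786; P(data | jar C) = (3/7)(4/6) = 0.28571; P(data | jar D) = (6/9)(3/8) = 0.25; P(data | jar E) = (4/8)(4/7) = 0.28571.
The prior-weighted likelihoods are 3/11 · 0.27778 = 0.075758, 3/11 · 0.26786 = 0.073052, 2/11 · 0.28571 = 0.051948, 2/11 · 0.25 = 0.045455, 1/11 · 0.28571 = 0.025974; these sum to 0.27219.
Normalising, the posterior is P(jar A | data) = 0.27833, P(jar B | data) = 0.26839, P(jar C | data) = 0.19085, P(jar D | data) = 0.167, P(jar E | data) = 0.095427.
The predictive probability is P(blue next | data) = (4/7)(0.27833) + (1/3)(0.26839) + (2/5)(0.19085) + (5/7)(0.167) + (1/2)(0.095427) = 0.49185.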